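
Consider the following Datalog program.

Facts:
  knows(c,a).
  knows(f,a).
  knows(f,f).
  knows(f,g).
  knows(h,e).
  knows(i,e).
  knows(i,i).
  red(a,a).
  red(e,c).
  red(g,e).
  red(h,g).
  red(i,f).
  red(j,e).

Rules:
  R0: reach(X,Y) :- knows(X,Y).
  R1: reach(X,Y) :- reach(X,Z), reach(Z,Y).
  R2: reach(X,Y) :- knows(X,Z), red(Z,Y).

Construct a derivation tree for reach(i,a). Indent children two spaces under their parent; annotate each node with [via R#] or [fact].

round 1: derive reach(c,a) via R0 from knows(c,a)
round 1: derive reach(f,a) via R0 from knows(f,a)
round 1: derive reach(f,f) via R0 from knows(f,f)
round 1: derive reach(f,g) via R0 from knows(f,g)
round 1: derive reach(h,e) via R0 from knows(h,e)
round 1: derive reach(i,e) via R0 from knows(i,e)
round 1: derive reach(i,i) via R0 from knows(i,i)
round 1: derive reach(f,e) via R2 from knows(f,g), red(g,e)
round 1: derive reach(h,c) via R2 from knows(h,e), red(e,c)
round 1: derive reach(i,c) via R2 from knows(i,e), red(e,c)
round 1: derive reach(i,f) via R2 from knows(i,i), red(i,f)
round 2: derive reach(h,a) via R1 from reach(h,c), reach(c,a)
round 2: derive reach(i,a) via R1 from reach(i,c), reach(c,a)
round 2: derive reach(i,g) via R1 from reach(i,f), reach(f,g)

reach(i,a)  [via R1]
  reach(i,c)  [via R2]
    knows(i,e)  [fact]
    red(e,c)  [fact]
  reach(c,a)  [via R0]
    knows(c,a)  [fact]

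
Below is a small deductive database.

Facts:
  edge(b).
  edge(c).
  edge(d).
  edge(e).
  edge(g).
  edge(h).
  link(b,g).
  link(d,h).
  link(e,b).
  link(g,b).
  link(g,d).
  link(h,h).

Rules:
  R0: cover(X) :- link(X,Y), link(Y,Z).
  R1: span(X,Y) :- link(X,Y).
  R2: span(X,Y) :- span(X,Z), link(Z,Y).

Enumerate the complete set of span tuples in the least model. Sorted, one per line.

span(b,b)
span(b,d)
span(b,g)
span(b,h)
span(d,h)
span(e,b)
span(e,d)
span(e,g)
span(e,h)
span(g,b)
span(g,d)
span(g,g)
span(g,h)
span(h,h)

round 1: derive span(b,g) via R1 from link(b,g)
round 1: derive span(d,h) via R1 from link(d,h)
round 1: derive span(e,b) via R1 from link(e,b)
round 1: derive span(g,b) via R1 from link(g,b)
round 1: derive span(g,d) via R1 from link(g,d)
round 1: derive span(h,h) via R1 from link(h,h)
round 2: derive span(b,b) via R2 from span(b,g), link(g,b)
round 2: derive span(b,d) via R2 from span(b,g), link(g,d)
round 2: derive span(e,g) via R2 from span(e,b), link(b,g)
round 2: derive span(g,g) via R2 from span(g,b), link(b,g)
round 2: derive span(g,h) via R2 from span(g,d), link(d,h)
round 3: derive span(b,h) via R2 from span(b,d), link(d,h)
round 3: derive span(e,d) via R2 from span(e,g), link(g,d)
round 4: derive span(e,h) via R2 from span(e,d), link(d,h)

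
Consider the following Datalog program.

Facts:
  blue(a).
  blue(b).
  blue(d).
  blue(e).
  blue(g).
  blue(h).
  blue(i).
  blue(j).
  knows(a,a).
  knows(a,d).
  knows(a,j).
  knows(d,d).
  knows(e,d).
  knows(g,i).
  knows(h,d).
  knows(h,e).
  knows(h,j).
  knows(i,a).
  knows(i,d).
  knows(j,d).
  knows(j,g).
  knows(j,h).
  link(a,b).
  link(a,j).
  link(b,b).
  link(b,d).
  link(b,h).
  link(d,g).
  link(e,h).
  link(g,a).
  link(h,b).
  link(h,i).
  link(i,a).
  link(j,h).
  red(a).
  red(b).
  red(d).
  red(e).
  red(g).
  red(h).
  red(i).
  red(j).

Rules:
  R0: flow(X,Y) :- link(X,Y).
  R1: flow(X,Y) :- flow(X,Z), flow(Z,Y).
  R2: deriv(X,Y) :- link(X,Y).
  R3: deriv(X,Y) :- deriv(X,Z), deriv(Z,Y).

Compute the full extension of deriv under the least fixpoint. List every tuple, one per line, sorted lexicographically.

deriv(a,a)
deriv(a,b)
deriv(a,d)
deriv(a,g)
deriv(a,h)
deriv(a,i)
deriv(a,j)
deriv(b,a)
deriv(b,b)
deriv(b,d)
deriv(b,g)
deriv(b,h)
deriv(b,i)
deriv(b,j)
deriv(d,a)
deriv(d,b)
deriv(d,d)
deriv(d,g)
deriv(d,h)
deriv(d,i)
deriv(d,j)
deriv(e,a)
deriv(e,b)
deriv(e,d)
deriv(e,g)
deriv(e,h)
deriv(e,i)
deriv(e,j)
deriv(g,a)
deriv(g,b)
deriv(g,d)
deriv(g,g)
deriv(g,h)
deriv(g,i)
deriv(g,j)
deriv(h,a)
deriv(h,b)
deriv(h,d)
deriv(h,g)
deriv(h,h)
deriv(h,i)
deriv(h,j)
deriv(i,a)
deriv(i,b)
deriv(i,d)
deriv(i,g)
deriv(i,h)
deriv(i,i)
deriv(i,j)
deriv(j,a)
deriv(j,b)
deriv(j,d)
deriv(j,g)
deriv(j,h)
deriv(j,i)
deriv(j,j)

round 1: derive deriv(a,b) via R2 from link(a,b)
round 1: derive deriv(a,j) via R2 from link(a,j)
round 1: derive deriv(b,b) via R2 from link(b,b)
round 1: derive deriv(b,d) via R2 from link(b,d)
round 1: derive deriv(b,h) via R2 from link(b,h)
round 1: derive deriv(d,g) via R2 from link(d,g)
round 1: derive deriv(e,h) via R2 from link(e,h)
round 1: derive deriv(g,a) via R2 from link(g,a)
round 1: derive deriv(h,b) via R2 from link(h,b)
round 1: derive deriv(h,i) via R2 from link(h,i)
round 1: derive deriv(i,a) via R2 from link(i,a)
round 1: derive deriv(j,h) via R2 from link(j,h)
round 2: derive deriv(a,d) via R3 from deriv(a,b), deriv(b,d)
round 2: derive deriv(a,h) via R3 from deriv(a,b), deriv(b,h)
round 2: derive deriv(b,g) via R3 from deriv(b,d), deriv(d,g)
round 2: derive deriv(b,i) via R3 from deriv(b,h), deriv(h,i)
round 2: derive deriv(d,a) via R3 from deriv(d,g), deriv(g,a)
round 2: derive deriv(e,b) via R3 from deriv(e,h), deriv(h,b)
round 2: derive deriv(e,i) via R3 from deriv(e,h), deriv(h,i)
round 2: derive deriv(g,b) via R3 from deriv(g,a), deriv(a,b)
round 2: derive deriv(g,j) via R3 from deriv(g,a), deriv(a,j)
round 2: derive deriv(h,a) via R3 from deriv(h,i), deriv(i,a)
round 2: derive deriv(h,d) via R3 from deriv(h,b), deriv(b,d)
round 2: derive deriv(h,h) via R3 from deriv(h,b), deriv(b,h)
round 2: derive deriv(i,b) via R3 from deriv(i,a), deriv(a,b)
round 2: derive deriv(i,j) via R3 from deriv(i,a), deriv(a,j)
round 2: derive deriv(j,b) via R3 from deriv(j,h), deriv(h,b)
round 2: derive deriv(j,i) via R3 from deriv(j,h), deriv(h,i)
round 3: derive deriv(a,a) via R3 from deriv(a,d), deriv(d,a)
round 3: derive deriv(a,g) via R3 from deriv(a,b), deriv(b,g)
round 3: derive deriv(a,i) via R3 from deriv(a,b), deriv(b,i)
round 3: derive deriv(b,a) via R3 from deriv(b,d), deriv(d,a)
round 3: derive deriv(b,j) via R3 from deriv(b,g), deriv(g,j)
round 3: derive deriv(d,b) via R3 from deriv(d,a), deriv(a,b)
round 3: derive deriv(d,d) via R3 from deriv(d,a), deriv(a,d)
round 3: derive deriv(d,h) via R3 from deriv(d,a), deriv(a,h)
round 3: derive deriv(d,j) via R3 from deriv(d,a), deriv(a,j)
round 3: derive deriv(e,a) via R3 from deriv(e,h), deriv(h,a)
round 3: derive deriv(e,d) via R3 from deriv(e,b), deriv(b,d)
round 3: derive deriv(e,g) via R3 from deriv(e,b), deriv(b,g)
round 3: derive deriv(e,j) via R3 from deriv(e,i), deriv(i,j)
round 3: derive deriv(g,d) via R3 from deriv(g,a), deriv(a,d)
round 3: derive deriv(g,g) via R3 from deriv(g,b), deriv(b,g)
round 3: derive deriv(g,h) via R3 from deriv(g,a), deriv(a,h)
round 3: derive deriv(g,i) via R3 from deriv(g,b), deriv(b,i)
round 3: derive deriv(h,g) via R3 from deriv(h,b), deriv(b,g)
round 3: derive deriv(h,j) via R3 from deriv(h,a), deriv(a,j)
round 3: derive deriv(i,d) via R3 from deriv(i,a), deriv(a,d)
round 3: derive deriv(i,g) via R3 from deriv(i,b), deriv(b,g)
round 3: derive deriv(i,h) via R3 from deriv(i,a), deriv(a,h)
round 3: derive deriv(i,i) via R3 from deriv(i,b), deriv(b,i)
round 3: derive deriv(j,a) via R3 from deriv(j,h), deriv(h,a)
round 3: derive deriv(j,d) via R3 from deriv(j,b), deriv(b,d)
round 3: derive deriv(j,g) via R3 from deriv(j,b), deriv(b,g)
round 3: derive deriv(j,j) via R3 from deriv(j,i), deriv(i,j)
round 4: derive deriv(d,i) via R3 from deriv(d,a), deriv(a,i)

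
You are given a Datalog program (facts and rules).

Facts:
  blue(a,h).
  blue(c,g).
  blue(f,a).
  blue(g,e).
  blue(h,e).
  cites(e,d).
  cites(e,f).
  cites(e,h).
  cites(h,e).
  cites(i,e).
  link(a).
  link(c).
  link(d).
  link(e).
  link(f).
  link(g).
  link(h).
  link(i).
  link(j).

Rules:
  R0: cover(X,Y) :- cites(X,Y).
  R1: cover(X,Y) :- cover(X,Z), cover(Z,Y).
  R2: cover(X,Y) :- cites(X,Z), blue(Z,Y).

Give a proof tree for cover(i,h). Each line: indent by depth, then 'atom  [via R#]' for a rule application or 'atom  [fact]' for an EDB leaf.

cover(i,h)  [via R1]
  cover(i,e)  [via R0]
    cites(i,e)  [fact]
  cover(e,h)  [via R0]
    cites(e,h)  [fact]

round 1: derive cover(e,d) via R0 from cites(e,d)
round 1: derive cover(e,f) via R0 from cites(e,f)
round 1: derive cover(e,h) via R0 from cites(e,h)
round 1: derive cover(h,e) via R0 from cites(h,e)
round 1: derive cover(i,e) via R0 from cites(i,e)
round 1: derive cover(e,a) via R2 from cites(e,f), blue(f,a)
round 1: derive cover(e,e) via R2 from cites(e,h), blue(h,e)
round 2: derive cover(h,a) via R1 from cover(h,e), cover(e,a)
round 2: derive cover(h,d) via R1 from cover(h,e), cover(e,d)
round 2: derive cover(h,f) via R1 from cover(h,e), cover(e,f)
round 2: derive cover(h,h) via R1 from cover(h,e), cover(e,h)
round 2: derive cover(i,a) via R1 from cover(i,e), cover(e,a)
round 2: derive cover(i,d) via R1 from cover(i,e), cover(e,d)
round 2: derive cover(i,f) via R1 from cover(i,e), cover(e,f)
round 2: derive cover(i,h) via R1 from cover(i,e), cover(e,h)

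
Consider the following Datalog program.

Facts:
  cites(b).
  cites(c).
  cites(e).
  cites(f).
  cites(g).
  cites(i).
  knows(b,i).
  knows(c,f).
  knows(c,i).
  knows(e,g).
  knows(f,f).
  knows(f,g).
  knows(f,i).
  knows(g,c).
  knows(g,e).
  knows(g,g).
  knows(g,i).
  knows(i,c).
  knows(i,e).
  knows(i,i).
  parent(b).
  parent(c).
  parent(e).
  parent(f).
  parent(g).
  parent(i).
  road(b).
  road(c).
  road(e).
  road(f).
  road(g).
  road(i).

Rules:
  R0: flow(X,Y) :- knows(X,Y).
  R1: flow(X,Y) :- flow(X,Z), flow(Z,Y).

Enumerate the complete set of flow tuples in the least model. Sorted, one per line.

round 1: derive flow(b,i) via R0 from knows(b,i)
round 1: derive flow(c,f) via R0 from knows(c,f)
round 1: derive flow(c,i) via R0 from knows(c,i)
round 1: derive flow(e,g) via R0 from knows(e,g)
round 1: derive flow(f,f) via R0 from knows(f,f)
round 1: derive flow(f,g) via R0 from knows(f,g)
round 1: derive flow(f,i) via R0 from knows(f,i)
round 1: derive flow(g,c) via R0 from knows(g,c)
round 1: derive flow(g,e) via R0 from knows(g,e)
round 1: derive flow(g,g) via R0 from knows(g,g)
round 1: derive flow(g,i) via R0 from knows(g,i)
round 1: derive flow(i,c) via R0 from knows(i,c)
round 1: derive flow(i,e) via R0 from knows(i,e)
round 1: derive flow(i,i) via R0 from knows(i,i)
round 2: derive flow(b,c) via R1 from flow(b,i), flow(i,c)
round 2: derive flow(b,e) via R1 from flow(b,i), flow(i,e)
round 2: derive flow(c,c) via R1 from flow(c,i), flow(i,c)
round 2: derive flow(c,e) via R1 from flow(c,i), flow(i,e)
round 2: derive flow(c,g) via R1 from flow(c,f), flow(f,g)
round 2: derive flow(e,c) via R1 from flow(e,g), flow(g,c)
round 2: derive flow(e,e) via R1 from flow(e,g), flow(g,e)
round 2: derive flow(e,i) via R1 from flow(e,g), flow(g,i)
round 2: derive flow(f,c) via R1 from flow(f,g), flow(g,c)
round 2: derive flow(f,e) via R1 from flow(f,g), flow(g,e)
round 2: derive flow(g,f) via R1 from flow(g,c), flow(c,f)
round 2: derive flow(i,f) via R1 from flow(i,c), flow(c,f)
round 2: derive flow(i,g) via R1 from flow(i,e), flow(e,g)
round 3: derive flow(b,f) via R1 from flow(b,c), flow(c,f)
round 3: derive flow(b,g) via R1 from flow(b,c), flow(c,g)
round 3: derive flow(e,f) via R1 from flow(e,c), flow(c,f)

flow(b,c)
flow(b,e)
flow(b,f)
flow(b,g)
flow(b,i)
flow(c,c)
flow(c,e)
flow(c,f)
flow(c,g)
flow(c,i)
flow(e,c)
flow(e,e)
flow(e,f)
flow(e,g)
flow(e,i)
flow(f,c)
flow(f,e)
flow(f,f)
flow(f,g)
flow(f,i)
flow(g,c)
flow(g,e)
flow(g,f)
flow(g,g)
flow(g,i)
flow(i,c)
flow(i,e)
flow(i,f)
flow(i,g)
flow(i,i)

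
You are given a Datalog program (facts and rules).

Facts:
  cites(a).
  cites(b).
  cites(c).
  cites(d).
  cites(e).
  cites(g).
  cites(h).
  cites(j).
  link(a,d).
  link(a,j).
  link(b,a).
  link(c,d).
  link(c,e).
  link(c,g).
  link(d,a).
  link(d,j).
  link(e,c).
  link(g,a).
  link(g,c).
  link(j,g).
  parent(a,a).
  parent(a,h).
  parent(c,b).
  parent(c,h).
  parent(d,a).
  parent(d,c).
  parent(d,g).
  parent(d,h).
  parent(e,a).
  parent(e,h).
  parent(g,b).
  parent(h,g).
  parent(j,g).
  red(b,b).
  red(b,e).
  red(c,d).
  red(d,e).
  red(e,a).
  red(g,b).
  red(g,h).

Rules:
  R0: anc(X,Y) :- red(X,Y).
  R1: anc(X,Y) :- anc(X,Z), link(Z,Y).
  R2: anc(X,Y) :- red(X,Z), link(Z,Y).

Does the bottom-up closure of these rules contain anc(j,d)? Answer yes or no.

round 1: derive anc(b,b) via R0 from red(b,b)
round 1: derive anc(b,e) via R0 from red(b,e)
round 1: derive anc(c,d) via R0 from red(c,d)
round 1: derive anc(d,e) via R0 from red(d,e)
round 1: derive anc(e,a) via R0 from red(e,a)
round 1: derive anc(g,b) via R0 from red(g,b)
round 1: derive anc(g,h) via R0 from red(g,h)
round 1: derive anc(b,a) via R2 from red(b,b), link(b,a)
round 1: derive anc(b,c) via R2 from red(b,e), link(e,c)
round 1: derive anc(c,a) via R2 from red(c,d), link(d,a)
round 1: derive anc(c,j) via R2 from red(c,d), link(d,j)
round 1: derive anc(d,c) via R2 from red(d,e), link(e,c)
round 1: derive anc(e,d) via R2 from red(e,a), link(a,d)
round 1: derive anc(e,j) via R2 from red(e,a), link(a,j)
round 1: derive anc(g,a) via R2 from red(g,b), link(b,a)
round 2: derive anc(b,d) via R1 from anc(b,a), link(a,d)
round 2: derive anc(b,g) via R1 from anc(b,c), link(c,g)
round 2: derive anc(b,j) via R1 from anc(b,a), link(a,j)
round 2: derive anc(c,g) via R1 from anc(c,j), link(j,g)
round 2: derive anc(d,d) via R1 from anc(d,c), link(c,d)
round 2: derive anc(d,g) via R1 from anc(d,c), link(c,g)
round 2: derive anc(e,g) via R1 from anc(e,j), link(j,g)
round 2: derive anc(g,d) via R1 from anc(g,a), link(a,d)
round 2: derive anc(g,j) via R1 from anc(g,a), link(a,j)
round 3: derive anc(c,c) via R1 from anc(c,g), link(g,c)
round 3: derive anc(d,a) via R1 from anc(d,d), link(d,a)
round 3: derive anc(d,j) via R1 from anc(d,d), link(d,j)
round 3: derive anc(e,c) via R1 from anc(e,g), link(g,c)
round 3: derive anc(g,g) via R1 from anc(g,j), link(j,g)
round 4: derive anc(c,e) via R1 from anc(c,c), link(c,e)
round 4: derive anc(e,e) via R1 from anc(e,c), link(c,e)
round 4: derive anc(g,c) via R1 from anc(g,g), link(g,c)
round 5: derive anc(g,e) via R1 from anc(g,c), link(c,e)

no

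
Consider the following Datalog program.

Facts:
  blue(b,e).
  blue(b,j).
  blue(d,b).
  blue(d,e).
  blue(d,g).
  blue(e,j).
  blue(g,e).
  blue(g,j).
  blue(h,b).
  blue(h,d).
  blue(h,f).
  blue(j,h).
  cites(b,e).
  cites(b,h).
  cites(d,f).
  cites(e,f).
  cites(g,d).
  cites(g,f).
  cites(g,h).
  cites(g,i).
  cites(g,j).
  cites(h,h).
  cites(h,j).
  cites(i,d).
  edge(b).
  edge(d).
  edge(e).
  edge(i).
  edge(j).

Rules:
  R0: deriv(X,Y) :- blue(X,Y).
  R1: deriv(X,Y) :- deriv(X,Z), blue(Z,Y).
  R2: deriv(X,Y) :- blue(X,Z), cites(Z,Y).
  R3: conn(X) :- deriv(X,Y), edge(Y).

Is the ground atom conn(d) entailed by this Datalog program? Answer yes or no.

round 1: derive deriv(b,e) via R0 from blue(b,e)
round 1: derive deriv(b,j) via R0 from blue(b,j)
round 1: derive deriv(d,b) via R0 from blue(d,b)
round 1: derive deriv(d,e) via R0 from blue(d,e)
round 1: derive deriv(d,g) via R0 from blue(d,g)
round 1: derive deriv(e,j) via R0 from blue(e,j)
round 1: derive deriv(g,e) via R0 from blue(g,e)
round 1: derive deriv(g,j) via R0 from blue(g,j)
round 1: derive deriv(h,b) via R0 from blue(h,b)
round 1: derive deriv(h,d) via R0 from blue(h,d)
round 1: derive deriv(h,f) via R0 from blue(h,f)
round 1: derive deriv(j,h) via R0 from blue(j,h)
round 1: derive deriv(b,f) via R2 from blue(b,e), cites(e,f)
round 1: derive deriv(d,d) via R2 from blue(d,g), cites(g,d)
round 1: derive deriv(d,f) via R2 from blue(d,e), cites(e,f)
round 1: derive deriv(d,h) via R2 from blue(d,b), cites(b,h)
round 1: derive deriv(d,i) via R2 from blue(d,g), cites(g,i)
round 1: derive deriv(d,j) via R2 from blue(d,g), cites(g,j)
round 1: derive deriv(g,f) via R2 from blue(g,e), cites(e,f)
round 1: derive deriv(h,e) via R2 from blue(h,b), cites(b,e)
round 1: derive deriv(h,h) via R2 from blue(h,b), cites(b,h)
round 1: derive deriv(j,j) via R2 from blue(j,h), cites(h,j)
round 2: derive deriv(b,h) via R1 from deriv(b,j), blue(j,h)
round 2: derive deriv(e,h) via R1 from deriv(e,j), blue(j,h)
round 2: derive deriv(g,h) via R1 from deriv(g,j), blue(j,h)
round 2: derive deriv(h,g) via R1 from deriv(h,d), blue(d,g)
round 2: derive deriv(h,j) via R1 from deriv(h,b), blue(b,j)
round 2: derive deriv(j,b) via R1 from deriv(j,h), blue(h,b)
round 2: derive deriv(j,d) via R1 from deriv(j,h), blue(h,d)
round 2: derive deriv(j,f) via R1 from deriv(j,h), blue(h,f)
round 2: derive conn(b) via R3 from deriv(b,e), edge(e)
round 2: derive conn(d) via R3 from deriv(d,b), edge(b)
round 2: derive conn(e) via R3 from deriv(e,j), edge(j)
round 2: derive conn(g) via R3 from deriv(g,e), edge(e)
round 2: derive conn(h) via R3 from deriv(h,b), edge(b)
round 2: derive conn(j) via R3 from deriv(j,j), edge(j)
round 3: derive deriv(b,b) via R1 from deriv(b,h), blue(h,b)
round 3: derive deriv(b,d) via R1 from deriv(b,h), blue(h,d)
round 3: derive deriv(e,b) via R1 from deriv(e,h), blue(h,b)
round 3: derive deriv(e,d) via R1 from deriv(e,h), blue(h,d)
round 3: derive deriv(e,f) via R1 from deriv(e,h), blue(h,f)
round 3: derive deriv(g,b) via R1 from deriv(g,h), blue(h,b)
round 3: derive deriv(g,d) via R1 from deriv(g,h), blue(h,d)
round 3: derive deriv(j,e) via R1 from deriv(j,b), blue(b,e)
round 3: derive deriv(j,g) via R1 from deriv(j,d), blue(d,g)
round 4: derive deriv(b,g) via R1 from deriv(b,d), blue(d,g)
round 4: derive deriv(e,e) via R1 from deriv(e,b), blue(b,e)
round 4: derive deriv(e,g) via R1 from deriv(e,d), blue(d,g)
round 4: derive deriv(g,g) via R1 from deriv(g,d), blue(d,g)

yes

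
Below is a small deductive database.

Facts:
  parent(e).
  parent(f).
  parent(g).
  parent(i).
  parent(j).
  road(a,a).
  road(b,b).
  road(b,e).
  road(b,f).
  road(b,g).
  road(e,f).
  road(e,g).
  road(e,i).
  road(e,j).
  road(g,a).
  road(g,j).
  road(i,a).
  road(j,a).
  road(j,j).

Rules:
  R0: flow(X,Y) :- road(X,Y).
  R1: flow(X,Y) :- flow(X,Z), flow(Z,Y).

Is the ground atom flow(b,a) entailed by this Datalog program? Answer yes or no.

round 1: derive flow(a,a) via R0 from road(a,a)
round 1: derive flow(b,b) via R0 from road(b,b)
round 1: derive flow(b,e) via R0 from road(b,e)
round 1: derive flow(b,f) via R0 from road(b,f)
round 1: derive flow(b,g) via R0 from road(b,g)
round 1: derive flow(e,f) via R0 from road(e,f)
round 1: derive flow(e,g) via R0 from road(e,g)
round 1: derive flow(e,i) via R0 from road(e,i)
round 1: derive flow(e,j) via R0 from road(e,j)
round 1: derive flow(g,a) via R0 from road(g,a)
round 1: derive flow(g,j) via R0 from road(g,j)
round 1: derive flow(i,a) via R0 from road(i,a)
round 1: derive flow(j,a) via R0 from road(j,a)
round 1: derive flow(j,j) via R0 from road(j,j)
round 2: derive flow(b,a) via R1 from flow(b,g), flow(g,a)
round 2: derive flow(b,i) via R1 from flow(b,e), flow(e,i)
round 2: derive flow(b,j) via R1 from flow(b,e), flow(e,j)
round 2: derive flow(e,a) via R1 from flow(e,g), flow(g,a)

yes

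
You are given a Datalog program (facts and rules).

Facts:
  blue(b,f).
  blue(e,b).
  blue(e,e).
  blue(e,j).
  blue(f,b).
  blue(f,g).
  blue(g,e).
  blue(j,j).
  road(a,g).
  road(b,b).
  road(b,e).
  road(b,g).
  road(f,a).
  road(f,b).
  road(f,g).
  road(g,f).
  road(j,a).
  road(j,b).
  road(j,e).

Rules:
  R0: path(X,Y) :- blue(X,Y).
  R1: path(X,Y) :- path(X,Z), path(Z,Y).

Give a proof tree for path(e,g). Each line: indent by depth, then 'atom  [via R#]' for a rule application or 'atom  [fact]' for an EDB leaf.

round 1: derive path(b,f) via R0 from blue(b,f)
round 1: derive path(e,b) via R0 from blue(e,b)
round 1: derive path(e,e) via R0 from blue(e,e)
round 1: derive path(e,j) via R0 from blue(e,j)
round 1: derive path(f,b) via R0 from blue(f,b)
round 1: derive path(f,g) via R0 from blue(f,g)
round 1: derive path(g,e) via R0 from blue(g,e)
round 1: derive path(j,j) via R0 from blue(j,j)
round 2: derive path(b,b) via R1 from path(b,f), path(f,b)
round 2: derive path(b,g) via R1 from path(b,f), path(f,g)
round 2: derive path(e,f) via R1 from path(e,b), path(b,f)
round 2: derive path(f,e) via R1 from path(f,g), path(g,e)
round 2: derive path(f,f) via R1 from path(f,b), path(b,f)
round 2: derive path(g,b) via R1 from path(g,e), path(e,b)
round 2: derive path(g,j) via R1 from path(g,e), path(e,j)
round 3: derive path(b,e) via R1 from path(b,f), path(f,e)
round 3: derive path(b,j) via R1 from path(b,g), path(g,j)
round 3: derive path(e,g) via R1 from path(e,b), path(b,g)
round 3: derive path(f,j) via R1 from path(f,e), path(e,j)
round 3: derive path(g,f) via R1 from path(g,b), path(b,f)
round 3: derive path(g,g) via R1 from path(g,b), path(b,g)

path(e,g)  [via R1]
  path(e,b)  [via R0]
    blue(e,b)  [fact]
  path(b,g)  [via R1]
    path(b,f)  [via R0]
      blue(b,f)  [fact]
    path(f,g)  [via R0]
      blue(f,g)  [fact]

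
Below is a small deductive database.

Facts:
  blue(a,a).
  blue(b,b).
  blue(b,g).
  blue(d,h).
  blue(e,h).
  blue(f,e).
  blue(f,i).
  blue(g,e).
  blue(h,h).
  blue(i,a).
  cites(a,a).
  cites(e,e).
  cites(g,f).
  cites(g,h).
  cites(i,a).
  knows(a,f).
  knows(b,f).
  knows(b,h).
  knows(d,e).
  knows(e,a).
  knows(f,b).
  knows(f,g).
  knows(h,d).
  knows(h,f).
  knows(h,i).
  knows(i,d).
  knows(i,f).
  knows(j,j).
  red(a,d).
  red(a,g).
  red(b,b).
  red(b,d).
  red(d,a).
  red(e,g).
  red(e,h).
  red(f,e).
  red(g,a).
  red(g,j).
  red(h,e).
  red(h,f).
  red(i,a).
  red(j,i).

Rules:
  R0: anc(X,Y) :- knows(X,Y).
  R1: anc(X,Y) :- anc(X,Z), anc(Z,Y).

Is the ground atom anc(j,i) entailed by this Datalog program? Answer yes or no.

round 1: derive anc(a,f) via R0 from knows(a,f)
round 1: derive anc(b,f) via R0 from knows(b,f)
round 1: derive anc(b,h) via R0 from knows(b,h)
round 1: derive anc(d,e) via R0 from knows(d,e)
round 1: derive anc(e,a) via R0 from knows(e,a)
round 1: derive anc(f,b) via R0 from knows(f,b)
round 1: derive anc(f,g) via R0 from knows(f,g)
round 1: derive anc(h,d) via R0 from knows(h,d)
round 1: derive anc(h,f) via R0 from knows(h,f)
round 1: derive anc(h,i) via R0 from knows(h,i)
round 1: derive anc(i,d) via R0 from knows(i,d)
round 1: derive anc(i,f) via R0 from knows(i,f)
round 1: derive anc(j,j) via R0 from knows(j,j)
round 2: derive anc(a,b) via R1 from anc(a,f), anc(f,b)
round 2: derive anc(a,g) via R1 from anc(a,f), anc(f,g)
round 2: derive anc(b,b) via R1 from anc(b,f), anc(f,b)
round 2: derive anc(b,d) via R1 from anc(b,h), anc(h,d)
round 2: derive anc(b,g) via R1 from anc(b,f), anc(f,g)
round 2: derive anc(b,i) via R1 from anc(b,h), anc(h,i)
round 2: derive anc(d,a) via R1 from anc(d,e), anc(e,a)
round 2: derive anc(e,f) via R1 from anc(e,a), anc(a,f)
round 2: derive anc(f,f) via R1 from anc(f,b), anc(b,f)
round 2: derive anc(f,h) via R1 from anc(f,b), anc(b,h)
round 2: derive anc(h,b) via R1 from anc(h,f), anc(f,b)
round 2: derive anc(h,e) via R1 from anc(h,d), anc(d,e)
round 2: derive anc(h,g) via R1 from anc(h,f), anc(f,g)
round 2: derive anc(i,b) via R1 from anc(i,f), anc(f,b)
round 2: derive anc(i,e) via R1 from anc(i,d), anc(d,e)
round 2: derive anc(i,g) via R1 from anc(i,f), anc(f,g)
round 3: derive anc(a,d) via R1 from anc(a,b), anc(b,d)
round 3: derive anc(a,h) via R1 from anc(a,b), anc(b,h)
round 3: derive anc(a,i) via R1 from anc(a,b), anc(b,i)
round 3: derive anc(b,a) via R1 from anc(b,d), anc(d,a)
round 3: derive anc(b,e) via R1 from anc(b,d), anc(d,e)
round 3: derive anc(d,b) via R1 from anc(d,a), anc(a,b)
round 3: derive anc(d,f) via R1 from anc(d,a), anc(a,f)
round 3: derive anc(d,g) via R1 from anc(d,a), anc(a,g)
round 3: derive anc(e,b) via R1 from anc(e,a), anc(a,b)
round 3: derive anc(e,g) via R1 from anc(e,a), anc(a,g)
round 3: derive anc(e,h) via R1 from anc(e,f), anc(f,h)
round 3: derive anc(f,d) via R1 from anc(f,b), anc(b,d)
round 3: derive anc(f,e) via R1 from anc(f,h), anc(h,e)
round 3: derive anc(f,i) via R1 from anc(f,b), anc(b,i)
round 3: derive anc(h,a) via R1 from anc(h,d), anc(d,a)
round 3: derive anc(h,h) via R1 from anc(h,b), anc(b,h)
round 3: derive anc(i,a) via R1 from anc(i,d), anc(d,a)
round 3: derive anc(i,h) via R1 from anc(i,b), anc(b,h)
round 3: derive anc(i,i) via R1 from anc(i,b), anc(b,i)
round 4: derive anc(a,a) via R1 from anc(a,b), anc(b,a)
round 4: derive anc(a,e) via R1 from anc(a,b), anc(b,e)
round 4: derive anc(d,d) via R1 from anc(d,a), anc(a,d)
round 4: derive anc(d,h) via R1 from anc(d,a), anc(a,h)
round 4: derive anc(d,i) via R1 from anc(d,a), anc(a,i)
round 4: derive anc(e,d) via R1 from anc(e,a), anc(a,d)
round 4: derive anc(e,e) via R1 from anc(e,b), anc(b,e)
round 4: derive anc(e,i) via R1 from anc(e,a), anc(a,i)
round 4: derive anc(f,a) via R1 from anc(f,b), anc(b,a)

no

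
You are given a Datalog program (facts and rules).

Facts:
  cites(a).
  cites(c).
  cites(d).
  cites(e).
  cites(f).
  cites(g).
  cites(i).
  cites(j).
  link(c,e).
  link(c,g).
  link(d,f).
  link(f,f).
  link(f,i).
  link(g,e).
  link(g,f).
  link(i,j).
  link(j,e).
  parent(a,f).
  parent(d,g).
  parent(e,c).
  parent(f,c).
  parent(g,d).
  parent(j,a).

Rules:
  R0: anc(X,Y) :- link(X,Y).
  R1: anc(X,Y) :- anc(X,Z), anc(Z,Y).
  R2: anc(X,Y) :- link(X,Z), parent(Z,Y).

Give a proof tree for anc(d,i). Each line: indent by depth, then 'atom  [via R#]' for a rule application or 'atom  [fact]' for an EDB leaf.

anc(d,i)  [via R1]
  anc(d,f)  [via R0]
    link(d,f)  [fact]
  anc(f,i)  [via R0]
    link(f,i)  [fact]

round 1: derive anc(c,e) via R0 from link(c,e)
round 1: derive anc(c,g) via R0 from link(c,g)
round 1: derive anc(d,f) via R0 from link(d,f)
round 1: derive anc(f,f) via R0 from link(f,f)
round 1: derive anc(f,i) via R0 from link(f,i)
round 1: derive anc(g,e) via R0 from link(g,e)
round 1: derive anc(g,f) via R0 from link(g,f)
round 1: derive anc(i,j) via R0 from link(i,j)
round 1: derive anc(j,e) via R0 from link(j,e)
round 1: derive anc(c,c) via R2 from link(c,e), parent(e,c)
round 1: derive anc(c,d) via R2 from link(c,g), parent(g,d)
round 1: derive anc(d,c) via R2 from link(d,f), parent(f,c)
round 1: derive anc(f,c) via R2 from link(f,f), parent(f,c)
round 1: derive anc(g,c) via R2 from link(g,e), parent(e,c)
round 1: derive anc(i,a) via R2 from link(i,j), parent(j,a)
round 1: derive anc(j,c) via R2 from link(j,e), parent(e,c)
round 2: derive anc(c,f) via R1 from anc(c,d), anc(d,f)
round 2: derive anc(d,d) via R1 from anc(d,c), anc(c,d)
round 2: derive anc(d,e) via R1 from anc(d,c), anc(c,e)
round 2: derive anc(d,g) via R1 from anc(d,c), anc(c,g)
round 2: derive anc(d,i) via R1 from anc(d,f), anc(f,i)
round 2: derive anc(f,a) via R1 from anc(f,i), anc(i,a)
round 2: derive anc(f,d) via R1 from anc(f,c), anc(c,d)
round 2: derive anc(f,e) via R1 from anc(f,c), anc(c,e)
round 2: derive anc(f,g) via R1 from anc(f,c), anc(c,g)
round 2: derive anc(f,j) via R1 from anc(f,i), anc(i,j)
round 2: derive anc(g,d) via R1 from anc(g,c), anc(c,d)
round 2: derive anc(g,g) via R1 from anc(g,c), anc(c,g)
round 2: derive anc(g,i) via R1 from anc(g,f), anc(f,i)
round 2: derive anc(i,c) via R1 from anc(i,j), anc(j,c)
round 2: derive anc(i,e) via R1 from anc(i,j), anc(j,e)
round 2: derive anc(j,d) via R1 from anc(j,c), anc(c,d)
round 2: derive anc(j,g) via R1 from anc(j,c), anc(c,g)
round 3: derive anc(c,a) via R1 from anc(c,f), anc(f,a)
round 3: derive anc(c,i) via R1 from anc(c,d), anc(d,i)
round 3: derive anc(c,j) via R1 from anc(c,f), anc(f,j)
round 3: derive anc(d,a) via R1 from anc(d,f), anc(f,a)
round 3: derive anc(d,j) via R1 from anc(d,f), anc(f,j)
round 3: derive anc(g,a) via R1 from anc(g,f), anc(f,a)
round 3: derive anc(g,j) via R1 from anc(g,f), anc(f,j)
round 3: derive anc(i,d) via R1 from anc(i,c), anc(c,d)
round 3: derive anc(i,f) via R1 from anc(i,c), anc(c,f)
round 3: derive anc(i,g) via R1 from anc(i,c), anc(c,g)
round 3: derive anc(j,f) via R1 from anc(j,c), anc(c,f)
round 3: derive anc(j,i) via R1 from anc(j,d), anc(d,i)
round 4: derive anc(i,i) via R1 from anc(i,c), anc(c,i)
round 4: derive anc(j,a) via R1 from anc(j,c), anc(c,a)
round 4: derive anc(j,j) via R1 from anc(j,c), anc(c,j)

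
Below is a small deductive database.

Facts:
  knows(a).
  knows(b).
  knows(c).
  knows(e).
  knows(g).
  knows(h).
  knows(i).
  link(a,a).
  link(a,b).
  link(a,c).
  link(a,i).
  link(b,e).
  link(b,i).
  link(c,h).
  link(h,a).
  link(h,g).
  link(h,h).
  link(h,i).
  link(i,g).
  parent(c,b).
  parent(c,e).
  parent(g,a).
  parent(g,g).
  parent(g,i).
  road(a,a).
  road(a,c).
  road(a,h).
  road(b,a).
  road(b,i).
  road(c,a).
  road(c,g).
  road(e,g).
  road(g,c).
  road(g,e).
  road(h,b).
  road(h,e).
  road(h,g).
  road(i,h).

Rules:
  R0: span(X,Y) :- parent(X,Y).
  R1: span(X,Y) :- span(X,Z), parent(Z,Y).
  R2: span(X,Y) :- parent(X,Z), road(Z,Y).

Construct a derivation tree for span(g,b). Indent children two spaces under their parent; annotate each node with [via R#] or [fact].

round 1: derive span(c,b) via R0 from parent(c,b)
round 1: derive span(c,e) via R0 from parent(c,e)
round 1: derive span(g,a) via R0 from parent(g,a)
round 1: derive span(g,g) via R0 from parent(g,g)
round 1: derive span(g,i) via R0 from parent(g,i)
round 1: derive span(c,a) via R2 from parent(c,b), road(b,a)
round 1: derive span(c,g) via R2 from parent(c,e), road(e,g)
round 1: derive span(c,i) via R2 from parent(c,b), road(b,i)
round 1: derive span(g,c) via R2 from parent(g,a), road(a,c)
round 1: derive span(g,e) via R2 from parent(g,g), road(g,e)
round 1: derive span(g,h) via R2 from parent(g,a), road(a,h)
round 2: derive span(g,b) via R1 from span(g,c), parent(c,b)

span(g,b)  [via R1]
  span(g,c)  [via R2]
    parent(g,a)  [fact]
    road(a,c)  [fact]
  parent(c,b)  [fact]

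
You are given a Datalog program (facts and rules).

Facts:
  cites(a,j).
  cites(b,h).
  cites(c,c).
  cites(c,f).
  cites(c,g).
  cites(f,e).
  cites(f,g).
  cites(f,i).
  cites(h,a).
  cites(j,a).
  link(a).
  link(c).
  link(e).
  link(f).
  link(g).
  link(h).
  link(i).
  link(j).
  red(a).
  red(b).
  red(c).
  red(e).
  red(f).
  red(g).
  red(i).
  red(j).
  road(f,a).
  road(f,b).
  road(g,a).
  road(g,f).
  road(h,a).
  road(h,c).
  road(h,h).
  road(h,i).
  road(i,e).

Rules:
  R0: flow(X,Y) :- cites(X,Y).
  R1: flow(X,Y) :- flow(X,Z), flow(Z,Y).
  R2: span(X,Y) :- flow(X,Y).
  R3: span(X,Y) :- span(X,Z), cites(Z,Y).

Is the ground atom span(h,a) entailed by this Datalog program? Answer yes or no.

round 1: derive flow(a,j) via R0 from cites(a,j)
round 1: derive flow(b,h) via R0 from cites(b,h)
round 1: derive flow(c,c) via R0 from cites(c,c)
round 1: derive flow(c,f) via R0 from cites(c,f)
round 1: derive flow(c,g) via R0 from cites(c,g)
round 1: derive flow(f,e) via R0 from cites(f,e)
round 1: derive flow(f,g) via R0 from cites(f,g)
round 1: derive flow(f,i) via R0 from cites(f,i)
round 1: derive flow(h,a) via R0 from cites(h,a)
round 1: derive flow(j,a) via R0 from cites(j,a)
round 2: derive flow(a,a) via R1 from flow(a,j), flow(j,a)
round 2: derive flow(b,a) via R1 from flow(b,h), flow(h,a)
round 2: derive flow(c,e) via R1 from flow(c,f), flow(f,e)
round 2: derive flow(c,i) via R1 from flow(c,f), flow(f,i)
round 2: derive flow(h,j) via R1 from flow(h,a), flow(a,j)
round 2: derive flow(j,j) via R1 from flow(j,a), flow(a,j)
round 2: derive span(a,j) via R2 from flow(a,j)
round 2: derive span(b,h) via R2 from flow(b,h)
round 2: derive span(c,c) via R2 from flow(c,c)
round 2: derive span(c,f) via R2 from flow(c,f)
round 2: derive span(c,g) via R2 from flow(c,g)
round 2: derive span(f,e) via R2 from flow(f,e)
round 2: derive span(f,g) via R2 from flow(f,g)
round 2: derive span(f,i) via R2 from flow(f,i)
round 2: derive span(h,a) via R2 from flow(h,a)
round 2: derive span(j,a) via R2 from flow(j,a)
round 3: derive flow(b,j) via R1 from flow(b,a), flow(a,j)
round 3: derive span(a,a) via R2 from flow(a,a)
round 3: derive span(b,a) via R2 from flow(b,a)
round 3: derive span(c,e) via R2 from flow(c,e)
round 3: derive span(c,i) via R2 from flow(c,i)
round 3: derive span(h,j) via R2 from flow(h,j)
round 3: derive span(j,j) via R2 from flow(j,j)
round 4: derive span(b,j) via R2 from flow(b,j)

yes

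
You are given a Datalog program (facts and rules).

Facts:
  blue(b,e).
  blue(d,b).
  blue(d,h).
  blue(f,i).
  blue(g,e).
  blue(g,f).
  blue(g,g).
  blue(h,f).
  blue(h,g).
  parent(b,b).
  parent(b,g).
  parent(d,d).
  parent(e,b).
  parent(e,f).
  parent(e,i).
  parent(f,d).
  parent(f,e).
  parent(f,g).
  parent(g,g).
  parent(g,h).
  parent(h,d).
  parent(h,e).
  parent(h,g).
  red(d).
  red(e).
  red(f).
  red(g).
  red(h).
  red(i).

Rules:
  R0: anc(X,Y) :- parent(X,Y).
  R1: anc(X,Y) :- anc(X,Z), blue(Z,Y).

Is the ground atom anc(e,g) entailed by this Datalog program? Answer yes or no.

no

round 1: derive anc(b,b) via R0 from parent(b,b)
round 1: derive anc(b,g) via R0 from parent(b,g)
round 1: derive anc(d,d) via R0 from parent(d,d)
round 1: derive anc(e,b) via R0 from parent(e,b)
round 1: derive anc(e,f) via R0 from parent(e,f)
round 1: derive anc(e,i) via R0 from parent(e,i)
round 1: derive anc(f,d) via R0 from parent(f,d)
round 1: derive anc(f,e) via R0 from parent(f,e)
round 1: derive anc(f,g) via R0 from parent(f,g)
round 1: derive anc(g,g) via R0 from parent(g,g)
round 1: derive anc(g,h) via R0 from parent(g,h)
round 1: derive anc(h,d) via R0 from parent(h,d)
round 1: derive anc(h,e) via R0 from parent(h,e)
round 1: derive anc(h,g) via R0 from parent(h,g)
round 2: derive anc(b,e) via R1 from anc(b,b), blue(b,e)
round 2: derive anc(b,f) via R1 from anc(b,g), blue(g,f)
round 2: derive anc(d,b) via R1 from anc(d,d), blue(d,b)
round 2: derive anc(d,h) via R1 from anc(d,d), blue(d,h)
round 2: derive anc(e,e) via R1 from anc(e,b), blue(b,e)
round 2: derive anc(f,b) via R1 from anc(f,d), blue(d,b)
round 2: derive anc(f,f) via R1 from anc(f,g), blue(g,f)
round 2: derive anc(f,h) via R1 from anc(f,d), blue(d,h)
round 2: derive anc(g,e) via R1 from anc(g,g), blue(g,e)
round 2: derive anc(g,f) via R1 from anc(g,g), blue(g,f)
round 2: derive anc(h,b) via R1 from anc(h,d), blue(d,b)
round 2: derive anc(h,f) via R1 from anc(h,g), blue(g,f)
round 2: derive anc(h,h) via R1 from anc(h,d), blue(d,h)
round 3: derive anc(b,i) via R1 from anc(b,f), blue(f,i)
round 3: derive anc(d,e) via R1 from anc(d,b), blue(b,e)
round 3: derive anc(d,f) via R1 from anc(d,h), blue(h,f)
round 3: derive anc(d,g) via R1 from anc(d,h), blue(h,g)
round 3: derive anc(f,i) via R1 from anc(f,f), blue(f,i)
round 3: derive anc(g,i) via R1 from anc(g,f), blue(f,i)
round 3: derive anc(h,i) via R1 from anc(h,f), blue(f,i)
round 4: derive anc(d,i) via R1 from anc(d,f), blue(f,i)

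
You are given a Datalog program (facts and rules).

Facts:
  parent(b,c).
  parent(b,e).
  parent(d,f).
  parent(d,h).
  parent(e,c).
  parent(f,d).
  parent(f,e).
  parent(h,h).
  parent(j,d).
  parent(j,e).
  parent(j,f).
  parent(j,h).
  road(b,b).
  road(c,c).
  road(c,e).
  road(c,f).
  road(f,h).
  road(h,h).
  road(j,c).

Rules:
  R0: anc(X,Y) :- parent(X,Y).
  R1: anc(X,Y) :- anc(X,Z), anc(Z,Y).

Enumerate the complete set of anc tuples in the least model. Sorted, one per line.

anc(b,c)
anc(b,e)
anc(d,c)
anc(d,d)
anc(d,e)
anc(d,f)
anc(d,h)
anc(e,c)
anc(f,c)
anc(f,d)
anc(f,e)
anc(f,f)
anc(f,h)
anc(h,h)
anc(j,c)
anc(j,d)
anc(j,e)
anc(j,f)
anc(j,h)

round 1: derive anc(b,c) via R0 from parent(b,c)
round 1: derive anc(b,e) via R0 from parent(b,e)
round 1: derive anc(d,f) via R0 from parent(d,f)
round 1: derive anc(d,h) via R0 from parent(d,h)
round 1: derive anc(e,c) via R0 from parent(e,c)
round 1: derive anc(f,d) via R0 from parent(f,d)
round 1: derive anc(f,e) via R0 from parent(f,e)
round 1: derive anc(h,h) via R0 from parent(h,h)
round 1: derive anc(j,d) via R0 from parent(j,d)
round 1: derive anc(j,e) via R0 from parent(j,e)
round 1: derive anc(j,f) via R0 from parent(j,f)
round 1: derive anc(j,h) via R0 from parent(j,h)
round 2: derive anc(d,d) via R1 from anc(d,f), anc(f,d)
round 2: derive anc(d,e) via R1 from anc(d,f), anc(f,e)
round 2: derive anc(f,c) via R1 from anc(f,e), anc(e,c)
round 2: derive anc(f,f) via R1 from anc(f,d), anc(d,f)
round 2: derive anc(f,h) via R1 from anc(f,d), anc(d,h)
round 2: derive anc(j,c) via R1 from anc(j,e), anc(e,c)
round 3: derive anc(d,c) via R1 from anc(d,e), anc(e,c)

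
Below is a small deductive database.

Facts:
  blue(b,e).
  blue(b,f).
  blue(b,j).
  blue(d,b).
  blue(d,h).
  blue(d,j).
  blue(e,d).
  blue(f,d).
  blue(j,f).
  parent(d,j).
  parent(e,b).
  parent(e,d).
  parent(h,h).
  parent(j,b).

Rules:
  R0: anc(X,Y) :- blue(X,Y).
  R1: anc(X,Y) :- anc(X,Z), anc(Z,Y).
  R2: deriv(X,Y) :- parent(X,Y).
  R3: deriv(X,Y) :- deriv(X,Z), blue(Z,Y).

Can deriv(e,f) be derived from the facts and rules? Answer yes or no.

round 1: derive deriv(d,j) via R2 from parent(d,j)
round 1: derive deriv(e,b) via R2 from parent(e,b)
round 1: derive deriv(e,d) via R2 from parent(e,d)
round 1: derive deriv(h,h) via R2 from parent(h,h)
round 1: derive deriv(j,b) via R2 from parent(j,b)
round 2: derive deriv(d,f) via R3 from deriv(d,j), blue(j,f)
round 2: derive deriv(e,e) via R3 from deriv(e,b), blue(b,e)
round 2: derive deriv(e,f) via R3 from deriv(e,b), blue(b,f)
round 2: derive deriv(e,h) via R3 from deriv(e,d), blue(d,h)
round 2: derive deriv(e,j) via R3 from deriv(e,b), blue(b,j)
round 2: derive deriv(j,e) via R3 from deriv(j,b), blue(b,e)
round 2: derive deriv(j,f) via R3 from deriv(j,b), blue(b,f)
round 2: derive deriv(j,j) via R3 from deriv(j,b), blue(b,j)
round 3: derive deriv(d,d) via R3 from deriv(d,f), blue(f,d)
round 3: derive deriv(j,d) via R3 from deriv(j,e), blue(e,d)
round 4: derive deriv(d,b) via R3 from deriv(d,d), blue(d,b)
round 4: derive deriv(d,h) via R3 from deriv(d,d), blue(d,h)
round 4: derive deriv(j,h) via R3 from deriv(j,d), blue(d,h)
round 5: derive deriv(d,e) via R3 from deriv(d,b), blue(b,e)

yes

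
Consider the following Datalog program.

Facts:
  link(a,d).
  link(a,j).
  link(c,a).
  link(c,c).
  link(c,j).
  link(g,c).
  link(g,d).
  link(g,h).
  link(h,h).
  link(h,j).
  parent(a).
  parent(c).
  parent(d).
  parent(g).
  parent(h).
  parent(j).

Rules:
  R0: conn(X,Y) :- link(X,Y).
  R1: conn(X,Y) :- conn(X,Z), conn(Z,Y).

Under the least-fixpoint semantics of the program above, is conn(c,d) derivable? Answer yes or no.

yes

round 1: derive conn(a,d) via R0 from link(a,d)
round 1: derive conn(a,j) via R0 from link(a,j)
round 1: derive conn(c,a) via R0 from link(c,a)
round 1: derive conn(c,c) via R0 from link(c,c)
round 1: derive conn(c,j) via R0 from link(c,j)
round 1: derive conn(g,c) via R0 from link(g,c)
round 1: derive conn(g,d) via R0 from link(g,d)
round 1: derive conn(g,h) via R0 from link(g,h)
round 1: derive conn(h,h) via R0 from link(h,h)
round 1: derive conn(h,j) via R0 from link(h,j)
round 2: derive conn(c,d) via R1 from conn(c,a), conn(a,d)
round 2: derive conn(g,a) via R1 from conn(g,c), conn(c,a)
round 2: derive conn(g,j) via R1 from conn(g,c), conn(c,j)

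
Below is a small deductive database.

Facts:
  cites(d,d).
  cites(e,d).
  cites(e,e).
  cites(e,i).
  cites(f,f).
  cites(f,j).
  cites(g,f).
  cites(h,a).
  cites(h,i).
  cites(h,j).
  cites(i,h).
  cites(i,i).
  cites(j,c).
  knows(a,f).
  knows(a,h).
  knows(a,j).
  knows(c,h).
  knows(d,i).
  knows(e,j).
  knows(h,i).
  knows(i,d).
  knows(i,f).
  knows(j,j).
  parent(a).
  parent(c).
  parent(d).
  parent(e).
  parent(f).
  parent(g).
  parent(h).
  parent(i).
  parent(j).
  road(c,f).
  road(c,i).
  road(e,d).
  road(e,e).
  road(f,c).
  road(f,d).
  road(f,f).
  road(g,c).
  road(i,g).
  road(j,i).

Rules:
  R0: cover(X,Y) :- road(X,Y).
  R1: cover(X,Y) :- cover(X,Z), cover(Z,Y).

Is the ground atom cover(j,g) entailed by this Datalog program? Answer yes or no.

yes

round 1: derive cover(c,f) via R0 from road(c,f)
round 1: derive cover(c,i) via R0 from road(c,i)
round 1: derive cover(e,d) via R0 from road(e,d)
round 1: derive cover(e,e) via R0 from road(e,e)
round 1: derive cover(f,c) via R0 from road(f,c)
round 1: derive cover(f,d) via R0 from road(f,d)
round 1: derive cover(f,f) via R0 from road(f,f)
round 1: derive cover(g,c) via R0 from road(g,c)
round 1: derive cover(i,g) via R0 from road(i,g)
round 1: derive cover(j,i) via R0 from road(j,i)
round 2: derive cover(c,c) via R1 from cover(c,f), cover(f,c)
round 2: derive cover(c,d) via R1 from cover(c,f), cover(f,d)
round 2: derive cover(c,g) via R1 from cover(c,i), cover(i,g)
round 2: derive cover(f,i) via R1 from cover(f,c), cover(c,i)
round 2: derive cover(g,f) via R1 from cover(g,c), cover(c,f)
round 2: derive cover(g,i) via R1 from cover(g,c), cover(c,i)
round 2: derive cover(i,c) via R1 from cover(i,g), cover(g,c)
round 2: derive cover(j,g) via R1 from cover(j,i), cover(i,g)
round 3: derive cover(f,g) via R1 from cover(f,c), cover(c,g)
round 3: derive cover(g,d) via R1 from cover(g,c), cover(c,d)
round 3: derive cover(g,g) via R1 from cover(g,c), cover(c,g)
round 3: derive cover(i,d) via R1 from cover(i,c), cover(c,d)
round 3: derive cover(i,f) via R1 from cover(i,c), cover(c,f)
round 3: derive cover(i,i) via R1 from cover(i,c), cover(c,i)
round 3: derive cover(j,c) via R1 from cover(j,g), cover(g,c)
round 3: derive cover(j,f) via R1 from cover(j,g), cover(g,f)
round 4: derive cover(j,d) via R1 from cover(j,c), cover(c,d)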